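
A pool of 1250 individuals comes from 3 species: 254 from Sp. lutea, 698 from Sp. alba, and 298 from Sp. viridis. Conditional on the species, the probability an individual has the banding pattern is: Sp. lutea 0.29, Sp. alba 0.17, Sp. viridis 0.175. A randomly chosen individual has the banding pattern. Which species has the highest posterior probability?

Sp. alba

Compute prior × likelihood for every hypothesis:
  Sp. lutea: 0.2032 × 0.29 = 0.058928
  Sp. alba: 0.5584 × 0.17 = 0.094928
  Sp. viridis: 0.2384 × 0.175 = 0.04172
Sum = 0.195576.
Largest term belongs to Sp. alba, so Sp. alba is most probable.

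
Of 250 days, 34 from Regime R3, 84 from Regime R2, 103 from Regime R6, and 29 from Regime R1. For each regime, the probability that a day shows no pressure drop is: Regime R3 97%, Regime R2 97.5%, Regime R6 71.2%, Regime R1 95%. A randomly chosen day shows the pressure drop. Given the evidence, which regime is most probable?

Regime R6

Taking complements, P(drop | each) = Regime R3 0.03, Regime R2 0.025, Regime R6 0.288, Regime R1 0.05.
Prior × likelihood for each hypothesis:
  Regime R3: 0.136 × 0.03 = 0.00408
  Regime R2: 0.336 × 0.025 = 0.0084
  Regime R6: 0.412 × 0.288 = 0.118656
  Regime R1: 0.116 × 0.05 = 0.0058
Total = 0.136936.
Largest term belongs to Regime R6, so Regime R6 is most probable.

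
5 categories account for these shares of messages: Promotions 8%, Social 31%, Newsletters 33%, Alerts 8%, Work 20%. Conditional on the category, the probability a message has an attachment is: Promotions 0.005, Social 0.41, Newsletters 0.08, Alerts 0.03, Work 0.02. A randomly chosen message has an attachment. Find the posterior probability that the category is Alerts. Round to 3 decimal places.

Unnormalized posteriors (prior × likelihood):
  Promotions: 0.08 × 0.005 = 0.0004
  Social: 0.31 × 0.41 = 0.1271
  Newsletters: 0.33 × 0.08 = 0.0264
  Alerts: 0.08 × 0.03 = 0.0024
  Work: 0.2 × 0.02 = 0.004
Total = 0.1603.
P(Alerts | evidence) = 0.0024 / 0.1603 ≈ 0.015.

0.015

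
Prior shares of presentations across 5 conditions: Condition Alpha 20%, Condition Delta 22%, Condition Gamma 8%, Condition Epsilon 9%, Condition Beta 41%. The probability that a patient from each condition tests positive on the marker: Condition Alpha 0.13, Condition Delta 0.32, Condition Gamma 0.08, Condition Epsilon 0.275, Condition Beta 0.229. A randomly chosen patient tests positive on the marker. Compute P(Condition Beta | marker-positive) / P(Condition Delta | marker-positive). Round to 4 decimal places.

1.3337

Compute prior × likelihood for every hypothesis:
  Condition Alpha: 0.2 × 0.13 = 0.026
  Condition Delta: 0.22 × 0.32 = 0.0704
  Condition Gamma: 0.08 × 0.08 = 0.0064
  Condition Epsilon: 0.09 × 0.275 = 0.02475
  Condition Beta: 0.41 × 0.229 = 0.09389
Sum = 0.22144.
The ratio is 0.09389 / 0.0704 (the normalizer cancels) = 1.3337.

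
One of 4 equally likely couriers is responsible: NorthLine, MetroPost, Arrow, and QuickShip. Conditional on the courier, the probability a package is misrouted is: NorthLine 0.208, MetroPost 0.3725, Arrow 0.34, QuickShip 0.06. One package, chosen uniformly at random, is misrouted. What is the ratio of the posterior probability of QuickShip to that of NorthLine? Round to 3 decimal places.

With a uniform prior (1/4 each), posterior ∝ likelihood:
  NorthLine: 0.208
  MetroPost: 0.3725
  Arrow: 0.34
  QuickShip: 0.06
Normalizing constant = 0.9805.
The ratio is 0.06 / 0.208 (the normalizer cancels) = 0.288.

0.288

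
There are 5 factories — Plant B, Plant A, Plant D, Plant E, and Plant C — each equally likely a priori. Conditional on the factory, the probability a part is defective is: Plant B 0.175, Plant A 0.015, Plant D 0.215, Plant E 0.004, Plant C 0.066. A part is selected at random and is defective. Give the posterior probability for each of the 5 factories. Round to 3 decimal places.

With a uniform prior (1/5 each), posterior ∝ likelihood:
  Plant B: 0.175
  Plant A: 0.015
  Plant D: 0.215
  Plant E: 0.004
  Plant C: 0.066
Sum = 0.475.
P(Plant B | defective) = 0.175/0.475 ≈ 0.368
P(Plant A | defective) = 0.015/0.475 ≈ 0.032
P(Plant D | defective) = 0.215/0.475 ≈ 0.453
P(Plant E | defective) = 0.004/0.475 ≈ 0.008
P(Plant C | defective) = 0.066/0.475 ≈ 0.139

Plant B 0.368, Plant A 0.032, Plant D 0.453, Plant E 0.008, Plant C 0.139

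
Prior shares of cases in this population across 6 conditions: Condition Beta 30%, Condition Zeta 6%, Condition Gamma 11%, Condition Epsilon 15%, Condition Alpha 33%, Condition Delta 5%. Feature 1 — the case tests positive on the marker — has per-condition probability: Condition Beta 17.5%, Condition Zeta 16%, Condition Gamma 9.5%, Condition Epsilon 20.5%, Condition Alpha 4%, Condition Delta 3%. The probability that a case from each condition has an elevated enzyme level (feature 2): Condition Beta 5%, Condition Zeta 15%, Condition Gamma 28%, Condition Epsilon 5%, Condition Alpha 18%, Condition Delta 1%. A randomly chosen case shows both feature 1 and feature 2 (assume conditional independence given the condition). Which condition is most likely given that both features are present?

Condition Gamma

By Bayes' rule, posterior ∝ prior × likelihood:
  Condition Beta: 0.3 × 0.175 × 0.05 = 0.002625
  Condition Zeta: 0.06 × 0.16 × 0.15 = 0.00144
  Condition Gamma: 0.11 × 0.095 × 0.28 = 0.002926
  Condition Epsilon: 0.15 × 0.205 × 0.05 = 0.0015375
  Condition Alpha: 0.33 × 0.04 × 0.18 = 0.002376
  Condition Delta: 0.05 × 0.03 × 0.01 = 0.000015
Normalizing constant = 0.0109195.
Largest term belongs to Condition Gamma, so Condition Gamma is most probable.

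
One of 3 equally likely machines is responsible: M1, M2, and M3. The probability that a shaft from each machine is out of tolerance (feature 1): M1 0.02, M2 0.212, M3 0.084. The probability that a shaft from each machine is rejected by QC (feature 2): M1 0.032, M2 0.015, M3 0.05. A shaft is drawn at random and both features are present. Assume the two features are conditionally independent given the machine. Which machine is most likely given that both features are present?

M3

Since the prior is uniform, the posterior is proportional to the likelihood:
  M1: 0.02 × 0.032 = 0.00064
  M2: 0.212 × 0.015 = 0.00318
  M3: 0.084 × 0.05 = 0.0042
Sum = 0.00802.
Largest term belongs to M3, so M3 is most probable.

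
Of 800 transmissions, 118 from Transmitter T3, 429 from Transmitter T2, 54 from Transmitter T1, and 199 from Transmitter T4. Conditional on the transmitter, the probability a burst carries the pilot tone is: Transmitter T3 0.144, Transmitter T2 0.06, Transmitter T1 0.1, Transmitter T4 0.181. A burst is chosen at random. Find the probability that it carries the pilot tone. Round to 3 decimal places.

Prior × likelihood for each hypothesis:
  Transmitter T3: 0.1475 × 0.144 = 0.02124
  Transmitter T2: 0.53625 × 0.06 = 0.032175
  Transmitter T1: 0.0675 × 0.1 = 0.00675
  Transmitter T4: 0.24875 × 0.181 = 0.04502375
P(pilot) = 0.02124 + 0.032175 + 0.00675 + 0.04502375 = 0.10518875 → 0.105.

0.105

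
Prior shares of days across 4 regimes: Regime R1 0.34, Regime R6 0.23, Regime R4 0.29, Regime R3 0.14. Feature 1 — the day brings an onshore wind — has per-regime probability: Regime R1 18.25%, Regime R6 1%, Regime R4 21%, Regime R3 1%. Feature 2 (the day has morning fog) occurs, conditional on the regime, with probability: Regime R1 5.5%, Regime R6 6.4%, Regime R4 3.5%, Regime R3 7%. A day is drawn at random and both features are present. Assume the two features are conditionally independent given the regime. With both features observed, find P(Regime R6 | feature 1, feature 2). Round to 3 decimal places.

0.025

Prior × likelihood for each hypothesis:
  Regime R1: 0.34 × 0.1825 × 0.055 = 0.00341275
  Regime R6: 0.23 × 0.01 × 0.064 = 0.0001472
  Regime R4: 0.29 × 0.21 × 0.035 = 0.0021315
  Regime R3: 0.14 × 0.01 × 0.07 = 0.000098
Normalizing constant = 0.00578945.
P(Regime R6 | evidence) = 0.0001472 / 0.00578945 ≈ 0.025.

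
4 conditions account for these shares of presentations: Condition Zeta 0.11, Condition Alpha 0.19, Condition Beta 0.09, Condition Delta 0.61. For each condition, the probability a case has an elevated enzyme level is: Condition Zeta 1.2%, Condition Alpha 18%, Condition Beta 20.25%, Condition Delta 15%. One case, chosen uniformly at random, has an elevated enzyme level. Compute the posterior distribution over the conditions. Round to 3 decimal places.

By Bayes' rule, posterior ∝ prior × likelihood:
  Condition Zeta: 0.11 × 0.012 = 0.00132
  Condition Alpha: 0.19 × 0.18 = 0.0342
  Condition Beta: 0.09 × 0.2025 = 0.018225
  Condition Delta: 0.61 × 0.15 = 0.0915
Normalizing constant = 0.145245.
P(Condition Zeta | elevated) = 0.00132/0.145245 ≈ 0.009
P(Condition Alpha | elevated) = 0.0342/0.145245 ≈ 0.235
P(Condition Beta | elevated) = 0.018225/0.145245 ≈ 0.125
P(Condition Delta | elevated) = 0.0915/0.145245 ≈ 0.630

Condition Zeta 0.009, Condition Alpha 0.235, Condition Beta 0.125, Condition Delta 0.630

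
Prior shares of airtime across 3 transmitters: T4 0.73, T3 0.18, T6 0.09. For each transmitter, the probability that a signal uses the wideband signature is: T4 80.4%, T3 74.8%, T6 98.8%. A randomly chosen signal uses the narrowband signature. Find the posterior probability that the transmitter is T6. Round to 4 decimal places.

0.0057

Taking complements, P(narrowband | each) = T4 0.196, T3 0.252, T6 0.012.
By Bayes' rule, posterior ∝ prior × likelihood:
  T4: 0.73 × 0.196 = 0.14308
  T3: 0.18 × 0.252 = 0.04536
  T6: 0.09 × 0.012 = 0.00108
Total = 0.18952.
P(T6 | evidence) = 0.00108 / 0.18952 ≈ 0.0057.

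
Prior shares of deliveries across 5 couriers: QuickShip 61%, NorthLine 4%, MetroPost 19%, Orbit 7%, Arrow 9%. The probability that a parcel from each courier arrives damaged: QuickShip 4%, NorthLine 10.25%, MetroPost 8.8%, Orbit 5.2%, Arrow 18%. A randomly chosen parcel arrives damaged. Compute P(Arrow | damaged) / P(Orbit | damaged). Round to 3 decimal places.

By Bayes' rule, posterior ∝ prior × likelihood:
  QuickShip: 0.61 × 0.04 = 0.0244
  NorthLine: 0.04 × 0.1025 = 0.0041
  MetroPost: 0.19 × 0.088 = 0.01672
  Orbit: 0.07 × 0.052 = 0.00364
  Arrow: 0.09 × 0.18 = 0.0162
Sum = 0.06506.
The ratio is 0.0162 / 0.00364 (the normalizer cancels) = 4.451.

4.451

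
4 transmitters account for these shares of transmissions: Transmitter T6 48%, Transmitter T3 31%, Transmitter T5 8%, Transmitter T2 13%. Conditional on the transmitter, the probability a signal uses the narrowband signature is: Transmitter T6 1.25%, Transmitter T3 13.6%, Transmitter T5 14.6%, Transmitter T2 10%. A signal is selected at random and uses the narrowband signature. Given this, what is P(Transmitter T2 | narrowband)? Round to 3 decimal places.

Unnormalized posteriors (prior × likelihood):
  Transmitter T6: 0.48 × 0.0125 = 0.006
  Transmitter T3: 0.31 × 0.136 = 0.04216
  Transmitter T5: 0.08 × 0.146 = 0.01168
  Transmitter T2: 0.13 × 0.1 = 0.013
Sum = 0.07284.
P(Transmitter T2 | evidence) = 0.013 / 0.07284 ≈ 0.178.

0.178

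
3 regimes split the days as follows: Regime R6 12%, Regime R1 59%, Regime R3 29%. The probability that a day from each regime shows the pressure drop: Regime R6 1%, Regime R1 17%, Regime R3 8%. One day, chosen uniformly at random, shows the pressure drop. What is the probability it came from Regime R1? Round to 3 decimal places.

Unnormalized posteriors (prior × likelihood):
  Regime R6: 0.12 × 0.01 = 0.0012
  Regime R1: 0.59 × 0.17 = 0.1003
  Regime R3: 0.29 × 0.08 = 0.0232
Sum = 0.1247.
P(Regime R1 | evidence) = 0.1003 / 0.1247 ≈ 0.804.

0.804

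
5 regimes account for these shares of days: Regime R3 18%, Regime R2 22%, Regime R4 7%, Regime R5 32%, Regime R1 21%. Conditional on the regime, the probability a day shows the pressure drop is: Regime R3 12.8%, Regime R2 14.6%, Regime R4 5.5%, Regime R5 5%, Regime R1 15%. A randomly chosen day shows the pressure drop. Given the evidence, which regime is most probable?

Regime R2

Prior × likelihood for each hypothesis:
  Regime R3: 0.18 × 0.128 = 0.02304
  Regime R2: 0.22 × 0.146 = 0.03212
  Regime R4: 0.07 × 0.055 = 0.00385
  Regime R5: 0.32 × 0.05 = 0.016
  Regime R1: 0.21 × 0.15 = 0.0315
Normalizing constant = 0.10651.
Largest term belongs to Regime R2, so Regime R2 is most probable.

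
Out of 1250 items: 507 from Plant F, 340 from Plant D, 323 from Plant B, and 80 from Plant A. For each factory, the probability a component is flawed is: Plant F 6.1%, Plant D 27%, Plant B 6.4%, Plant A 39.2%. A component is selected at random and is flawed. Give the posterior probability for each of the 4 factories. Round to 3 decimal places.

Unnormalized posteriors (prior × likelihood):
  Plant F: 0.4056 × 0.061 = 0.0247416
  Plant D: 0.272 × 0.27 = 0.07344
  Plant B: 0.2584 × 0.064 = 0.0165376
  Plant A: 0.064 × 0.392 = 0.025088
Normalizing constant = 0.1398072.
P(Plant F | flawed) = 0.0247416/0.1398072 ≈ 0.177
P(Plant D | flawed) = 0.07344/0.1398072 ≈ 0.525
P(Plant B | flawed) = 0.0165376/0.1398072 ≈ 0.118
P(Plant A | flawed) = 0.025088/0.1398072 ≈ 0.179

Plant F 0.177, Plant D 0.525, Plant B 0.118, Plant A 0.179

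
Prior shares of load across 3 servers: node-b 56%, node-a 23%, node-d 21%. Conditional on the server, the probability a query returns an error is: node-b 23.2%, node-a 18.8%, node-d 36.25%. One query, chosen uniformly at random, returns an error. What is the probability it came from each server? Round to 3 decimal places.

Unnormalized posteriors (prior × likelihood):
  node-b: 0.56 × 0.232 = 0.12992
  node-a: 0.23 × 0.188 = 0.04324
  node-d: 0.21 × 0.3625 = 0.076125
Total = 0.249285.
P(node-b | error) = 0.12992/0.249285 ≈ 0.521
P(node-a | error) = 0.04324/0.249285 ≈ 0.173
P(node-d | error) = 0.076125/0.249285 ≈ 0.305
(Check: 0.521+0.173+0.305 = 0.999.)

node-b 0.521, node-a 0.173, node-d 0.305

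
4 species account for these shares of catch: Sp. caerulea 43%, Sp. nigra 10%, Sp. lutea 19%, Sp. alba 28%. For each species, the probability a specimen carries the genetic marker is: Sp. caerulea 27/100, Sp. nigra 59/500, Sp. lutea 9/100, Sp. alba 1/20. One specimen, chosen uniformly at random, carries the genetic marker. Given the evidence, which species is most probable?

Sp. caerulea

Compute prior × likelihood for every hypothesis:
  Sp. caerulea: 0.43 × 0.27 = 0.1161
  Sp. nigra: 0.1 × 0.118 = 0.0118
  Sp. lutea: 0.19 × 0.09 = 0.0171
  Sp. alba: 0.28 × 0.05 = 0.014
Total = 0.159.
Largest term belongs to Sp. caerulea, so Sp. caerulea is most probable.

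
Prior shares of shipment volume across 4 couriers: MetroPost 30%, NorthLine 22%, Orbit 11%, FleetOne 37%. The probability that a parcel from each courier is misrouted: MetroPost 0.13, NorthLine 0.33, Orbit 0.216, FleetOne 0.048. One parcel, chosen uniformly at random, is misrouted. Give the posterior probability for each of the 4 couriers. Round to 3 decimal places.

MetroPost 0.255, NorthLine 0.474, Orbit 0.155, FleetOne 0.116

Compute prior × likelihood for every hypothesis:
  MetroPost: 0.3 × 0.13 = 0.039
  NorthLine: 0.22 × 0.33 = 0.0726
  Orbit: 0.11 × 0.216 = 0.02376
  FleetOne: 0.37 × 0.048 = 0.01776
Total = 0.15312.
P(MetroPost | misrouted) = 0.039/0.15312 ≈ 0.255
P(NorthLine | misrouted) = 0.0726/0.15312 ≈ 0.474
P(Orbit | misrouted) = 0.02376/0.15312 ≈ 0.155
P(FleetOne | misrouted) = 0.01776/0.15312 ≈ 0.116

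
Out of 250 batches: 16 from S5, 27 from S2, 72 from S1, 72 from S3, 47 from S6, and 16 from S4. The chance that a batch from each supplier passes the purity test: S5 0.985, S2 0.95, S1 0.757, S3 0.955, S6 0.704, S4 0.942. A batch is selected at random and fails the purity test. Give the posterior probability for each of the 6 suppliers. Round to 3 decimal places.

Taking complements, P(off-spec | each) = S5 0.015, S2 0.05, S1 0.243, S3 0.045, S6 0.296, S4 0.058.
By Bayes' rule, posterior ∝ prior × likelihood:
  S5: 0.064 × 0.015 = 0.00096
  S2: 0.108 × 0.05 = 0.0054
  S1: 0.288 × 0.243 = 0.069984
  S3: 0.288 × 0.045 = 0.01296
  S6: 0.188 × 0.296 = 0.055648
  S4: 0.064 × 0.058 = 0.003712
Sum = 0.148664.
P(S5 | off-spec) = 0.00096/0.148664 ≈ 0.006
P(S2 | off-spec) = 0.0054/0.148664 ≈ 0.036
P(S1 | off-spec) = 0.069984/0.148664 ≈ 0.471
P(S3 | off-spec) = 0.01296/0.148664 ≈ 0.087
P(S6 | off-spec) = 0.055648/0.148664 ≈ 0.374
P(S4 | off-spec) = 0.003712/0.148664 ≈ 0.025
(Check: 0.006+0.036+0.471+0.087+0.374+0.025 = 0.999.)

S5 0.006, S2 0.036, S1 0.471, S3 0.087, S6 0.374, S4 0.025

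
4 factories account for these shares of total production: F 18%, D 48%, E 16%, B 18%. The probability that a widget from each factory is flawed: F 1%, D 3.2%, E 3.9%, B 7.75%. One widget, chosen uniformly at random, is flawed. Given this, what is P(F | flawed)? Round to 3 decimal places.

By Bayes' rule, posterior ∝ prior × likelihood:
  F: 0.18 × 0.01 = 0.0018
  D: 0.48 × 0.032 = 0.01536
  E: 0.16 × 0.039 = 0.00624
  B: 0.18 × 0.0775 = 0.01395
Normalizing constant = 0.03735.
P(F | evidence) = 0.0018 / 0.03735 ≈ 0.048.

0.048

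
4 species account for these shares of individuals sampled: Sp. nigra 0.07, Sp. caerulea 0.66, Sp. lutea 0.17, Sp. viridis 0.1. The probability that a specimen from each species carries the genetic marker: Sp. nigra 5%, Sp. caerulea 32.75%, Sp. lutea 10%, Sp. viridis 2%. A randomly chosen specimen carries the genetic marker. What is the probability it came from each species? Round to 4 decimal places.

Sp. nigra 0.0147, Sp. caerulea 0.9057, Sp. lutea 0.0712, Sp. viridis 0.0084

Prior × likelihood for each hypothesis:
  Sp. nigra: 0.07 × 0.05 = 0.0035
  Sp. caerulea: 0.66 × 0.3275 = 0.21615
  Sp. lutea: 0.17 × 0.1 = 0.017
  Sp. viridis: 0.1 × 0.02 = 0.002
Normalizing constant = 0.23865.
P(Sp. nigra | marker) = 0.0035/0.23865 ≈ 0.0147
P(Sp. caerulea | marker) = 0.21615/0.23865 ≈ 0.9057
P(Sp. lutea | marker) = 0.017/0.23865 ≈ 0.0712
P(Sp. viridis | marker) = 0.002/0.23865 ≈ 0.0084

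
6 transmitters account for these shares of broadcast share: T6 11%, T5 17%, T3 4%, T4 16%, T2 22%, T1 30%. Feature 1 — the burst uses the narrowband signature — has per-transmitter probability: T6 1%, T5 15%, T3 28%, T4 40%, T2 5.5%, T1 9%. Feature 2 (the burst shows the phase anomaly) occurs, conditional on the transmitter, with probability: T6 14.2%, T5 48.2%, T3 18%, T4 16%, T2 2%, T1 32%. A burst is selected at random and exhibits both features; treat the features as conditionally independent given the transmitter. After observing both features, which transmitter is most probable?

By Bayes' rule, posterior ∝ prior × likelihood:
  T6: 0.11 × 0.01 × 0.142 = 0.0001562
  T5: 0.17 × 0.15 × 0.482 = 0.012291
  T3: 0.04 × 0.28 × 0.18 = 0.002016
  T4: 0.16 × 0.4 × 0.16 = 0.01024
  T2: 0.22 × 0.055 × 0.02 = 0.000242
  T1: 0.3 × 0.09 × 0.32 = 0.00864
Sum = 0.0335852.
Largest term belongs to T5, so T5 is most probable.

T5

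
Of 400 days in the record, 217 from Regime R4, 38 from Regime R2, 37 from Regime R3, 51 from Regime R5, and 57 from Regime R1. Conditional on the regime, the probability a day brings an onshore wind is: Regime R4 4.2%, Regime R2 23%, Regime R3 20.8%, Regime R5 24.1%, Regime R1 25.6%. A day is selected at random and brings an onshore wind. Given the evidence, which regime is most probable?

Regime R1

By Bayes' rule, posterior ∝ prior × likelihood:
  Regime R4: 0.5425 × 0.042 = 0.022785
  Regime R2: 0.095 × 0.23 = 0.02185
  Regime R3: 0.0925 × 0.208 = 0.01924
  Regime R5: 0.1275 × 0.241 = 0.0307275
  Regime R1: 0.1425 × 0.256 = 0.03648
Sum = 0.1310825.
Largest term belongs to Regime R1, so Regime R1 is most probable.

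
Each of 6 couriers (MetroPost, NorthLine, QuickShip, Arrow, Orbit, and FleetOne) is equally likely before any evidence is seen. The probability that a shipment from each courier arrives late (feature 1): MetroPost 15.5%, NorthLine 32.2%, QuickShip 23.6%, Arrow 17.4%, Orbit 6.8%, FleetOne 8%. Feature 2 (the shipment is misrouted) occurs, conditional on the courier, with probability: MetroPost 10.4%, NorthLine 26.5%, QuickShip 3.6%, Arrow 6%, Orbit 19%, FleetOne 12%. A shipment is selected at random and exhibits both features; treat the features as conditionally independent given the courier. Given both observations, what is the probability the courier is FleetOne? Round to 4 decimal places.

With a uniform prior (1/6 each), posterior ∝ likelihood:
  MetroPost: 0.155 × 0.104 = 0.01612
  NorthLine: 0.322 × 0.265 = 0.08533
  QuickShip: 0.236 × 0.036 = 0.008496
  Arrow: 0.174 × 0.06 = 0.01044
  Orbit: 0.068 × 0.19 = 0.01292
  FleetOne: 0.08 × 0.12 = 0.0096
Sum = 0.142906.
P(FleetOne | evidence) = 0.0096 / 0.142906 ≈ 0.0672.

0.0672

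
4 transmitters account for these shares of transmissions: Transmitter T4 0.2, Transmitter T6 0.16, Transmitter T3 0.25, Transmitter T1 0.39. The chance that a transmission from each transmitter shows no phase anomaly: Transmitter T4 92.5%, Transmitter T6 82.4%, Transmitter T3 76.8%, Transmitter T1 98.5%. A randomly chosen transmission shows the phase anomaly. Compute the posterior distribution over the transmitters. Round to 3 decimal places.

Transmitter T4 0.140, Transmitter T6 0.263, Transmitter T3 0.542, Transmitter T1 0.055

Taking complements, P(anomaly | each) = Transmitter T4 0.075, Transmitter T6 0.176, Transmitter T3 0.232, Transmitter T1 0.015.
Unnormalized posteriors (prior × likelihood):
  Transmitter T4: 0.2 × 0.075 = 0.015
  Transmitter T6: 0.16 × 0.176 = 0.02816
  Transmitter T3: 0.25 × 0.232 = 0.058
  Transmitter T1: 0.39 × 0.015 = 0.00585
Sum = 0.10701.
P(Transmitter T4 | anomaly) = 0.015/0.10701 ≈ 0.140
P(Transmitter T6 | anomaly) = 0.02816/0.10701 ≈ 0.263
P(Transmitter T3 | anomaly) = 0.058/0.10701 ≈ 0.542
P(Transmitter T1 | anomaly) = 0.00585/0.10701 ≈ 0.055
(Check: 0.140+0.263+0.542+0.055 = 1.000.)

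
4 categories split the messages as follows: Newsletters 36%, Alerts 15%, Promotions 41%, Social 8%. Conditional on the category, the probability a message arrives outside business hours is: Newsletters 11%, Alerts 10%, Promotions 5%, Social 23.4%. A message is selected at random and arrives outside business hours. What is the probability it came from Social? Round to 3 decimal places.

Unnormalized posteriors (prior × likelihood):
  Newsletters: 0.36 × 0.11 = 0.0396
  Alerts: 0.15 × 0.1 = 0.015
  Promotions: 0.41 × 0.05 = 0.0205
  Social: 0.08 × 0.234 = 0.01872
Total = 0.09382.
P(Social | evidence) = 0.01872 / 0.09382 ≈ 0.200.

0.200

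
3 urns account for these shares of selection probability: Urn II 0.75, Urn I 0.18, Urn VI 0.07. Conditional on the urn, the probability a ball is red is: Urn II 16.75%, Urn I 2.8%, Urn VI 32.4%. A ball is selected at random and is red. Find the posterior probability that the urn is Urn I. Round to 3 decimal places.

0.033

Unnormalized posteriors (prior × likelihood):
  Urn II: 0.75 × 0.1675 = 0.125625
  Urn I: 0.18 × 0.028 = 0.00504
  Urn VI: 0.07 × 0.324 = 0.02268
Total = 0.153345.
P(Urn I | evidence) = 0.00504 / 0.153345 ≈ 0.033.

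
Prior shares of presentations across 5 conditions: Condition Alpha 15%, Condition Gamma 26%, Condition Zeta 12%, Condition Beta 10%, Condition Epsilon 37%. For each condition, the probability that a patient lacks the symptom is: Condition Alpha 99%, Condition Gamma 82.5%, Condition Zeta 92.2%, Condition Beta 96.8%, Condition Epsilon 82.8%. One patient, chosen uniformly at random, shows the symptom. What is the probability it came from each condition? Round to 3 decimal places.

Condition Alpha 0.012, Condition Gamma 0.369, Condition Zeta 0.076, Condition Beta 0.026, Condition Epsilon 0.517

Taking complements, P(symptomatic | each) = Condition Alpha 0.01, Condition Gamma 0.175, Condition Zeta 0.078, Condition Beta 0.032, Condition Epsilon 0.172.
Unnormalized posteriors (prior × likelihood):
  Condition Alpha: 0.15 × 0.01 = 0.0015
  Condition Gamma: 0.26 × 0.175 = 0.0455
  Condition Zeta: 0.12 × 0.078 = 0.00936
  Condition Beta: 0.1 × 0.032 = 0.0032
  Condition Epsilon: 0.37 × 0.172 = 0.06364
Sum = 0.1232.
P(Condition Alpha | symptomatic) = 0.0015/0.1232 ≈ 0.012
P(Condition Gamma | symptomatic) = 0.0455/0.1232 ≈ 0.369
P(Condition Zeta | symptomatic) = 0.00936/0.1232 ≈ 0.076
P(Condition Beta | symptomatic) = 0.0032/0.1232 ≈ 0.026
P(Condition Epsilon | symptomatic) = 0.06364/0.1232 ≈ 0.517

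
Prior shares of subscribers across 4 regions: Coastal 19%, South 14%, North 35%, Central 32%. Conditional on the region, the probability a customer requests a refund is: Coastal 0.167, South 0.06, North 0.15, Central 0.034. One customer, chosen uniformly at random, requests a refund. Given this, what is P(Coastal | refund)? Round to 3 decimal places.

0.307

By Bayes' rule, posterior ∝ prior × likelihood:
  Coastal: 0.19 × 0.167 = 0.03173
  South: 0.14 × 0.06 = 0.0084
  North: 0.35 × 0.15 = 0.0525
  Central: 0.32 × 0.034 = 0.01088
Sum = 0.10351.
P(Coastal | evidence) = 0.03173 / 0.10351 ≈ 0.307.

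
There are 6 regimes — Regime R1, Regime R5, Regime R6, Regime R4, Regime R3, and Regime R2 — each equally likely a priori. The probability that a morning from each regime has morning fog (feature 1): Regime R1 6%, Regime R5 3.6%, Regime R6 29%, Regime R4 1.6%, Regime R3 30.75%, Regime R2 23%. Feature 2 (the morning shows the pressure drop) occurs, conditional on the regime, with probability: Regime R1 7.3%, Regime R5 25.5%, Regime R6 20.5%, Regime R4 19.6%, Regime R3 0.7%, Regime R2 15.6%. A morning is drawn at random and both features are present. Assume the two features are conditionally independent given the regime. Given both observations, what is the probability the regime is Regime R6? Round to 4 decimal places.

0.5207

With a uniform prior (1/6 each), posterior ∝ likelihood:
  Regime R1: 0.06 × 0.073 = 0.00438
  Regime R5: 0.036 × 0.255 = 0.00918
  Regime R6: 0.29 × 0.205 = 0.05945
  Regime R4: 0.016 × 0.196 = 0.003136
  Regime R3: 0.3075 × 0.007 = 0.0021525
  Regime R2: 0.23 × 0.156 = 0.03588
Sum = 0.1141785.
P(Regime R6 | evidence) = 0.05945 / 0.1141785 ≈ 0.5207.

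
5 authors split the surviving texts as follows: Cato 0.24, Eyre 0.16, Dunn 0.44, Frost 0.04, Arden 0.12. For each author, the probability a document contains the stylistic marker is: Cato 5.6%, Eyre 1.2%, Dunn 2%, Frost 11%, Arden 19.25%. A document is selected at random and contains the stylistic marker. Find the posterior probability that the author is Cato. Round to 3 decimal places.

Compute prior × likelihood for every hypothesis:
  Cato: 0.24 × 0.056 = 0.01344
  Eyre: 0.16 × 0.012 = 0.00192
  Dunn: 0.44 × 0.02 = 0.0088
  Frost: 0.04 × 0.11 = 0.0044
  Arden: 0.12 × 0.1925 = 0.0231
Sum = 0.05166.
P(Cato | evidence) = 0.01344 / 0.05166 ≈ 0.260.

0.260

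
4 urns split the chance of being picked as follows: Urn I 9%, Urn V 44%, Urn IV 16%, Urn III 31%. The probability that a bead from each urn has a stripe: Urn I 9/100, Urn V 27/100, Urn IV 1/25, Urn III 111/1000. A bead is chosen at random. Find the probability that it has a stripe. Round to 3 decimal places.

Compute prior × likelihood for every hypothesis:
  Urn I: 0.09 × 0.09 = 0.0081
  Urn V: 0.44 × 0.27 = 0.1188
  Urn IV: 0.16 × 0.04 = 0.0064
  Urn III: 0.31 × 0.111 = 0.03441
P(striped) = 0.0081 + 0.1188 + 0.0064 + 0.03441 = 0.16771 → 0.168.

0.168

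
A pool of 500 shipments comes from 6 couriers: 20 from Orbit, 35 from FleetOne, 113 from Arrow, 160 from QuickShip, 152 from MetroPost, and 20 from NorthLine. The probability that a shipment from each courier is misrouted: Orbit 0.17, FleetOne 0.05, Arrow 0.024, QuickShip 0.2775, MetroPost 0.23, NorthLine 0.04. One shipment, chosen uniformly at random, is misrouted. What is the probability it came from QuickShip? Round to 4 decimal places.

Unnormalized posteriors (prior × likelihood):
  Orbit: 0.04 × 0.17 = 0.0068
  FleetOne: 0.07 × 0.05 = 0.0035
  Arrow: 0.226 × 0.024 = 0.005424
  QuickShip: 0.32 × 0.2775 = 0.0888
  MetroPost: 0.304 × 0.23 = 0.06992
  NorthLine: 0.04 × 0.04 = 0.0016
Total = 0.176044.
P(QuickShip | evidence) = 0.0888 / 0.176044 ≈ 0.5044.

0.5044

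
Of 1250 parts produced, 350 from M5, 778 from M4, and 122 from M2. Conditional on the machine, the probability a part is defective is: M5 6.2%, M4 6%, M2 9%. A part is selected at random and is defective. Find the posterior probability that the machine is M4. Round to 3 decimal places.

Unnormalized posteriors (prior × likelihood):
  M5: 0.28 × 0.062 = 0.01736
  M4: 0.6224 × 0.06 = 0.037344
  M2: 0.0976 × 0.09 = 0.008784
Total = 0.063488.
P(M4 | evidence) = 0.037344 / 0.063488 ≈ 0.588.

0.588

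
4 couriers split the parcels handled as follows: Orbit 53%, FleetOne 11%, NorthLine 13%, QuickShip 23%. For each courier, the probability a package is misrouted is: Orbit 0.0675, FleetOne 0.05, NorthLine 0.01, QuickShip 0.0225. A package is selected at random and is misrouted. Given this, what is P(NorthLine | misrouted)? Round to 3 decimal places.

0.027

Prior × likelihood for each hypothesis:
  Orbit: 0.53 × 0.0675 = 0.035775
  FleetOne: 0.11 × 0.05 = 0.0055
  NorthLine: 0.13 × 0.01 = 0.0013
  QuickShip: 0.23 × 0.0225 = 0.005175
Sum = 0.04775.
P(NorthLine | evidence) = 0.0013 / 0.04775 ≈ 0.027.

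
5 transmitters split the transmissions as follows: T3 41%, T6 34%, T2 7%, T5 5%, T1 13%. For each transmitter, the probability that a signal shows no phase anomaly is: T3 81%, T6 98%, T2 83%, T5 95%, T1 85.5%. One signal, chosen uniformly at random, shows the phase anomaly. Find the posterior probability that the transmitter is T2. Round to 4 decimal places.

Taking complements, P(anomaly | each) = T3 0.19, T6 0.02, T2 0.17, T5 0.05, T1 0.145.
Prior × likelihood for each hypothesis:
  T3: 0.41 × 0.19 = 0.0779
  T6: 0.34 × 0.02 = 0.0068
  T2: 0.07 × 0.17 = 0.0119
  T5: 0.05 × 0.05 = 0.0025
  T1: 0.13 × 0.145 = 0.01885
Normalizing constant = 0.11795.
P(T2 | evidence) = 0.0119 / 0.11795 ≈ 0.1009.

0.1009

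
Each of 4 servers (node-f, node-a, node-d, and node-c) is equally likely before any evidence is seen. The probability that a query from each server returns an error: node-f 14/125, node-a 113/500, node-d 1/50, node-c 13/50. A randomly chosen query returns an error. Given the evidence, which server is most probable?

node-c

With a uniform prior (1/4 each), posterior ∝ likelihood:
  node-f: 0.112
  node-a: 0.226
  node-d: 0.02
  node-c: 0.26
Total = 0.618.
Largest term belongs to node-c, so node-c is most probable.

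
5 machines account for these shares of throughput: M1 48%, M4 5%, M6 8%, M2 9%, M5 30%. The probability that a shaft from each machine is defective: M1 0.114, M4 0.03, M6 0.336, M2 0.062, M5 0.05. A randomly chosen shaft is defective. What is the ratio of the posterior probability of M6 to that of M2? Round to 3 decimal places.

4.817

Unnormalized posteriors (prior × likelihood):
  M1: 0.48 × 0.114 = 0.05472
  M4: 0.05 × 0.03 = 0.0015
  M6: 0.08 × 0.336 = 0.02688
  M2: 0.09 × 0.062 = 0.00558
  M5: 0.3 × 0.05 = 0.015
Sum = 0.10368.
The ratio is 0.02688 / 0.00558 (the normalizer cancels) = 4.817.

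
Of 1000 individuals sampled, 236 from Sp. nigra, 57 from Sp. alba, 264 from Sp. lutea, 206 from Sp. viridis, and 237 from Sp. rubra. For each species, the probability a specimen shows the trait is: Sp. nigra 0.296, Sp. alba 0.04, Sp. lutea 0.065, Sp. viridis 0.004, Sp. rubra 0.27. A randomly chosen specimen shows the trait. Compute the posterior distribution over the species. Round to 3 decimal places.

Sp. nigra 0.453, Sp. alba 0.015, Sp. lutea 0.111, Sp. viridis 0.005, Sp. rubra 0.415

Compute prior × likelihood for every hypothesis:
  Sp. nigra: 0.236 × 0.296 = 0.069856
  Sp. alba: 0.057 × 0.04 = 0.00228
  Sp. lutea: 0.264 × 0.065 = 0.01716
  Sp. viridis: 0.206 × 0.004 = 0.000824
  Sp. rubra: 0.237 × 0.27 = 0.06399
Sum = 0.15411.
P(Sp. nigra | trait) = 0.069856/0.15411 ≈ 0.453
P(Sp. alba | trait) = 0.00228/0.15411 ≈ 0.015
P(Sp. lutea | trait) = 0.01716/0.15411 ≈ 0.111
P(Sp. viridis | trait) = 0.000824/0.15411 ≈ 0.005
P(Sp. rubra | trait) = 0.06399/0.15411 ≈ 0.415
(Check: 0.453+0.015+0.111+0.005+0.415 = 0.999.)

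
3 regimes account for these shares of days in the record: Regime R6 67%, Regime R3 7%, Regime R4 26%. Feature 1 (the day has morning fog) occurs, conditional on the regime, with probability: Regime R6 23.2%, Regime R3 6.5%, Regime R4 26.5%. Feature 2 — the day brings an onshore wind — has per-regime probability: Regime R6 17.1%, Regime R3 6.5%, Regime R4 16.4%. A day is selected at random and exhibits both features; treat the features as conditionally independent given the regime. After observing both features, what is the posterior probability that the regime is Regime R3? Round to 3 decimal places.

0.008

Prior × likelihood for each hypothesis:
  Regime R6: 0.67 × 0.232 × 0.171 = 0.02658024
  Regime R3: 0.07 × 0.065 × 0.065 = 0.00029575
  Regime R4: 0.26 × 0.265 × 0.164 = 0.0112996
Sum = 0.03817559.
P(Regime R3 | evidence) = 0.00029575 / 0.03817559 ≈ 0.008.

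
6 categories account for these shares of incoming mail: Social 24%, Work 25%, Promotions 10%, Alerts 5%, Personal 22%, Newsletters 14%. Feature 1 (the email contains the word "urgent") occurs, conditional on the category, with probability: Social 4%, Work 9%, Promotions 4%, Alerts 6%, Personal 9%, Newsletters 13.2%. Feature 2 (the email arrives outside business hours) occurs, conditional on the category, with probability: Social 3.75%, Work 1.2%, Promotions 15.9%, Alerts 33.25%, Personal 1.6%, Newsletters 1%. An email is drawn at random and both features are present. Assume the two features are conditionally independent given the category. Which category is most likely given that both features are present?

Alerts

Prior × likelihood for each hypothesis:
  Social: 0.24 × 0.04 × 0.0375 = 0.00036
  Work: 0.25 × 0.09 × 0.012 = 0.00027
  Promotions: 0.1 × 0.04 × 0.159 = 0.000636
  Alerts: 0.05 × 0.06 × 0.3325 = 0.0009975
  Personal: 0.22 × 0.09 × 0.016 = 0.0003168
  Newsletters: 0.14 × 0.132 × 0.01 = 0.0001848
Total = 0.0027651.
Largest term belongs to Alerts, so Alerts is most probable.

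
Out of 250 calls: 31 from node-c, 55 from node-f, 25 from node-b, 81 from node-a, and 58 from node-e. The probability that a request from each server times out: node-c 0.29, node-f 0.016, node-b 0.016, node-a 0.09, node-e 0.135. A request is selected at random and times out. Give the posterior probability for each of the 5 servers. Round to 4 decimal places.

node-c 0.3541, node-f 0.0347, node-b 0.0158, node-a 0.2871, node-e 0.3084

By Bayes' rule, posterior ∝ prior × likelihood:
  node-c: 0.124 × 0.29 = 0.03596
  node-f: 0.22 × 0.016 = 0.00352
  node-b: 0.1 × 0.016 = 0.0016
  node-a: 0.324 × 0.09 = 0.02916
  node-e: 0.232 × 0.135 = 0.03132
Total = 0.10156.
P(node-c | timeout) = 0.03596/0.10156 ≈ 0.3541
P(node-f | timeout) = 0.00352/0.10156 ≈ 0.0347
P(node-b | timeout) = 0.0016/0.10156 ≈ 0.0158
P(node-a | timeout) = 0.02916/0.10156 ≈ 0.2871
P(node-e | timeout) = 0.03132/0.10156 ≈ 0.3084
(Check: 0.3541+0.0347+0.0158+0.2871+0.3084 = 1.0001.)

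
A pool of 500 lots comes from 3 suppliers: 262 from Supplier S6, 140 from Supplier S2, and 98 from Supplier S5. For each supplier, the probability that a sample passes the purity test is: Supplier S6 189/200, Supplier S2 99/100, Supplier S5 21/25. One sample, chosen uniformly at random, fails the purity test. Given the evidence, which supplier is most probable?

Supplier S5

Taking complements, P(off-spec | each) = Supplier S6 0.055, Supplier S2 0.01, Supplier S5 0.16.
By Bayes' rule, posterior ∝ prior × likelihood:
  Supplier S6: 0.524 × 0.055 = 0.02882
  Supplier S2: 0.28 × 0.01 = 0.0028
  Supplier S5: 0.196 × 0.16 = 0.03136
Total = 0.06298.
Largest term belongs to Supplier S5, so Supplier S5 is most probable.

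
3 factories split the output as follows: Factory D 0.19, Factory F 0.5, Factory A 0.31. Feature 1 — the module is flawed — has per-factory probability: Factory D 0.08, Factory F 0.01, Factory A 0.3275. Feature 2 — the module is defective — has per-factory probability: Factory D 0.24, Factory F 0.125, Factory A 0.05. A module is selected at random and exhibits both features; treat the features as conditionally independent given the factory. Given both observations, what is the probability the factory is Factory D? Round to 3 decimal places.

Unnormalized posteriors (prior × likelihood):
  Factory D: 0.19 × 0.08 × 0.24 = 0.003648
  Factory F: 0.5 × 0.01 × 0.125 = 0.000625
  Factory A: 0.31 × 0.3275 × 0.05 = 0.00507625
Normalizing constant = 0.00934925.
P(Factory D | evidence) = 0.003648 / 0.00934925 ≈ 0.390.

0.390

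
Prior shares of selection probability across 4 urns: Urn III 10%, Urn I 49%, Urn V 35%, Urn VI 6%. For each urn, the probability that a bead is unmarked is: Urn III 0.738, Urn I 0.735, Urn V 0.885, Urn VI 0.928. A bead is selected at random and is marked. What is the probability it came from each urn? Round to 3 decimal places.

Taking complements, P(marked | each) = Urn III 0.262, Urn I 0.265, Urn V 0.115, Urn VI 0.072.
Compute prior × likelihood for every hypothesis:
  Urn III: 0.1 × 0.262 = 0.0262
  Urn I: 0.49 × 0.265 = 0.12985
  Urn V: 0.35 × 0.115 = 0.04025
  Urn VI: 0.06 × 0.072 = 0.00432
Sum = 0.20062.
P(Urn III | marked) = 0.0262/0.20062 ≈ 0.131
P(Urn I | marked) = 0.12985/0.20062 ≈ 0.647
P(Urn V | marked) = 0.04025/0.20062 ≈ 0.201
P(Urn VI | marked) = 0.00432/0.20062 ≈ 0.022

Urn III 0.131, Urn I 0.647, Urn V 0.201, Urn VI 0.022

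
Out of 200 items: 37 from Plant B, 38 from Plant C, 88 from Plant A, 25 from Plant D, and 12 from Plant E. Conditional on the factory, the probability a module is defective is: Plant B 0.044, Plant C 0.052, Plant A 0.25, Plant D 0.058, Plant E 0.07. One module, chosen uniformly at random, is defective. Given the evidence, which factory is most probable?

Plant A

Unnormalized posteriors (prior × likelihood):
  Plant B: 0.185 × 0.044 = 0.00814
  Plant C: 0.19 × 0.052 = 0.00988
  Plant A: 0.44 × 0.25 = 0.11
  Plant D: 0.125 × 0.058 = 0.00725
  Plant E: 0.06 × 0.07 = 0.0042
Sum = 0.13947.
Largest term belongs to Plant A, so Plant A is most probable.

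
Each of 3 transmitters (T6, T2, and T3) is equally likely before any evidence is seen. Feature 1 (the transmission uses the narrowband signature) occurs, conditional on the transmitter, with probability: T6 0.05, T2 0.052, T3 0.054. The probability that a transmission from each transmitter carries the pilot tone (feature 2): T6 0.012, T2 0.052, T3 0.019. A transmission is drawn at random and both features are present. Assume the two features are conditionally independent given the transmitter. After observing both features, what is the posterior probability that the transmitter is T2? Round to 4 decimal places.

0.6245

Since the prior is uniform, the posterior is proportional to the likelihood:
  T6: 0.05 × 0.012 = 0.0006
  T2: 0.052 × 0.052 = 0.002704
  T3: 0.054 × 0.019 = 0.001026
Normalizing constant = 0.00433.
P(T2 | evidence) = 0.002704 / 0.00433 ≈ 0.6245.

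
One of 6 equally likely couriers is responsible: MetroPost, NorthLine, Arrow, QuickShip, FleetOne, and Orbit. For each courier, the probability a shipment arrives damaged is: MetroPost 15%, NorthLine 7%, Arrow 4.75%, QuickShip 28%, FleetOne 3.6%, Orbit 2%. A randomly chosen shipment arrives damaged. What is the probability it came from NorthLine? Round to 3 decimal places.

0.116

With a uniform prior (1/6 each), posterior ∝ likelihood:
  MetroPost: 0.15
  NorthLine: 0.07
  Arrow: 0.0475
  QuickShip: 0.28
  FleetOne: 0.036
  Orbit: 0.02
Normalizing constant = 0.6035.
P(NorthLine | evidence) = 0.07 / 0.6035 ≈ 0.116.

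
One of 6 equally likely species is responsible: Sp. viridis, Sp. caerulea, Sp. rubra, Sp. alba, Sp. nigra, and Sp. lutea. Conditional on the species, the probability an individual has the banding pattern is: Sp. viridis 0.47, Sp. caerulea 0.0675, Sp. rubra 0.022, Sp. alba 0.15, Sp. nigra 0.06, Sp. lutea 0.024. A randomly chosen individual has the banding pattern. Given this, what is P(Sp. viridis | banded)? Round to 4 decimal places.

0.5923

With a uniform prior (1/6 each), posterior ∝ likelihood:
  Sp. viridis: 0.47
  Sp. caerulea: 0.0675
  Sp. rubra: 0.022
  Sp. alba: 0.15
  Sp. nigra: 0.06
  Sp. lutea: 0.024
Sum = 0.7935.
P(Sp. viridis | evidence) = 0.47 / 0.7935 ≈ 0.5923.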